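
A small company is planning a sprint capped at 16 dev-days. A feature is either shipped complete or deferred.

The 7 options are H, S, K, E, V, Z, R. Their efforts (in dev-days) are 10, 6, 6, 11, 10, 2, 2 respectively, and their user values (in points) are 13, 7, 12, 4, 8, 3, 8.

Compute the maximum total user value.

Allowing fractional choices, the relaxed optimum would be about 30.8, but features are indivisible.
H + K: effort 10 + 6 = 16 ≤ 16, user value 13 + 12 = 25.
S + K + Z + R: effort 6 + 6 + 2 + 2 = 16 ≤ 16, user value 7 + 12 + 3 + 8 = 30.
S + K + R: effort 6 + 6 + 2 = 14 ≤ 16, user value 7 + 12 + 8 = 27.
Best is S, K, Z, and R with total user value 30.

30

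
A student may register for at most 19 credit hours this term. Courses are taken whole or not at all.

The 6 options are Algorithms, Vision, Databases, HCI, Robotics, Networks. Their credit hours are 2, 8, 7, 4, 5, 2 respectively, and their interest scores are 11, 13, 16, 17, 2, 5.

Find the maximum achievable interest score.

49

Allowing fractional choices, the relaxed optimum would be about 55.5, but courses are indivisible.
Algorithms + Databases + HCI + Networks: credit hours 2 + 7 + 4 + 2 = 15 ≤ 19, interest score 11 + 16 + 17 + 5 = 49.
Algorithms + Databases + HCI + Robotics: credit hours 2 + 7 + 4 + 5 = 18 ≤ 19, interest score 11 + 16 + 17 + 2 = 46.
Algorithms + Vision + HCI + Networks: credit hours 2 + 8 + 4 + 2 = 16 ≤ 19, interest score 11 + 13 + 17 + 5 = 46.
Best is Algorithms, Databases, HCI, and Networks with total interest score 49.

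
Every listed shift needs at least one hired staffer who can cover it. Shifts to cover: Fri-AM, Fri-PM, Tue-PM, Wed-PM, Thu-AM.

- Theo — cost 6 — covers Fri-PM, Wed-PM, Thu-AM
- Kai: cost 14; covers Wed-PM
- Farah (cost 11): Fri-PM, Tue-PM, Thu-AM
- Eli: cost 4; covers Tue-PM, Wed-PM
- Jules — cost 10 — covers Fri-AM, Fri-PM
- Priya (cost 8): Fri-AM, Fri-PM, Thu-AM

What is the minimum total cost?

12

The greedy cost-per-new-shift heuristic would pick Theo, Eli, and Priya for 18, but a cheaper cover exists.
Choose Eli and Priya: together they cover Fri-AM, Fri-PM, Tue-PM, Wed-PM, Thu-AM — every shift.
Total cost: 4 + 8 = 12.
No cover costs less than 12.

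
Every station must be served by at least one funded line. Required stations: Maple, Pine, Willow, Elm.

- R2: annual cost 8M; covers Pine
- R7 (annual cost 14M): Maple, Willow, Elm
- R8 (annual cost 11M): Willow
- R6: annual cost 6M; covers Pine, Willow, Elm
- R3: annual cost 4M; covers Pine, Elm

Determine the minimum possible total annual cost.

18

This is a weighted set-cover instance.
Choose R7 and R3: together they cover Maple, Pine, Willow, Elm — every station.
Total annual cost: 14 + 4 = 18.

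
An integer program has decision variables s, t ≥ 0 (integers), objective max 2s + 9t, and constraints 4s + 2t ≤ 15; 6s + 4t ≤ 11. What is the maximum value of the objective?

(s,t)=(0,2): 4·0+2·2=4≤15, 6·0+4·2=8≤11, objective 18.
(s,t)=(1,1): 4·1+2·1=6≤15, 6·1+4·1=10≤11, objective 11.
(s,t)=(0,1): 4·0+2·1=2≤15, 6·0+4·1=4≤11, objective 9.
The best lattice point is (0,2), giving 18.

18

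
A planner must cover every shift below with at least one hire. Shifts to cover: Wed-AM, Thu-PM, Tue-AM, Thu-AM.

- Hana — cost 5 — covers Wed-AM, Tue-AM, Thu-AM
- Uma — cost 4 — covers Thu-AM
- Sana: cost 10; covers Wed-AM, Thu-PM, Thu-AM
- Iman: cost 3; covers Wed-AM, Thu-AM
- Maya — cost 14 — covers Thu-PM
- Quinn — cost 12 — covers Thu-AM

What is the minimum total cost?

15

The greedy cost-per-new-shift heuristic would pick Iman, Hana, and Sana for 18, but a cheaper cover exists.
Choose Hana and Sana: together they cover Wed-AM, Thu-PM, Tue-AM, Thu-AM — every shift.
Total cost: 5 + 10 = 15.
No cover costs less than 15.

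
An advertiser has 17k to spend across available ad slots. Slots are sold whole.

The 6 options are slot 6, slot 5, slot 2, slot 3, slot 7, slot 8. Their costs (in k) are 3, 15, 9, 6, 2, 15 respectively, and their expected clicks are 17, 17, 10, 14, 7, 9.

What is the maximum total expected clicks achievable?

slot 6 + slot 2 + slot 7: cost 3 + 9 + 2 = 14 ≤ 17, expected clicks 17 + 10 + 7 = 34.
slot 6 + slot 3 + slot 7: cost 3 + 6 + 2 = 11 ≤ 17, expected clicks 17 + 14 + 7 = 38.
slot 6 + slot 3: cost 3 + 6 = 9 ≤ 17, expected clicks 17 + 14 = 31.
Best is slot 6, slot 3, and slot 7 with total expected clicks 38.

38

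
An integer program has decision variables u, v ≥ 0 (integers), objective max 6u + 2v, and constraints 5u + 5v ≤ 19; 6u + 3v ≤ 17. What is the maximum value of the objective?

The continuous relaxation peaks at (2.83, 0) with value 17.00; rounding to a feasible lattice point costs some objective.
(u,v)=(2,1) is feasible, giving 14.
(u,v)=(2,0) is feasible, giving 12.
The best lattice point is (2,1), giving 14.

14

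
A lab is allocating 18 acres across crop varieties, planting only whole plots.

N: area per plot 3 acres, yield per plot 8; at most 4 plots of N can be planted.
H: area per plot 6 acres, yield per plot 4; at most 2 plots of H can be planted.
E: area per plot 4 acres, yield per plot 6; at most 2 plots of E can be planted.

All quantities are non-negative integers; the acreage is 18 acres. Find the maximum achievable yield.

38

N has the best ratio (8/3); taking only N gives at most 4×8 = 32 (stopped by the supply cap of 4).
Mixing does better — 4×N and 1×E: area 16 ≤ 18, yield 4·8 + 1·6 = 38.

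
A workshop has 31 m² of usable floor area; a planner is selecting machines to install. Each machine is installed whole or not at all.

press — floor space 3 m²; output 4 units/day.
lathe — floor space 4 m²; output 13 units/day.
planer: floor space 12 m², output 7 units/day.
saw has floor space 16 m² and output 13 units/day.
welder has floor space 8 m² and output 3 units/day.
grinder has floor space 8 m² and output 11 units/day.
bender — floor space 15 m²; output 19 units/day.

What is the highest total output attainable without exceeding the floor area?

Allowing fractional choices, the relaxed optimum would be about 47.8, but machines are indivisible.
press + lathe + saw + grinder: floor space 3 + 4 + 16 + 8 = 31 ≤ 31, output 4 + 13 + 13 + 11 = 41.
lathe + grinder + bender: floor space 4 + 8 + 15 = 27 ≤ 31, output 13 + 11 + 19 = 43.
press + lathe + grinder + bender: floor space 3 + 4 + 8 + 15 = 30 ≤ 31, output 4 + 13 + 11 + 19 = 47.
Best is press, lathe, grinder, and bender with total output 47.

47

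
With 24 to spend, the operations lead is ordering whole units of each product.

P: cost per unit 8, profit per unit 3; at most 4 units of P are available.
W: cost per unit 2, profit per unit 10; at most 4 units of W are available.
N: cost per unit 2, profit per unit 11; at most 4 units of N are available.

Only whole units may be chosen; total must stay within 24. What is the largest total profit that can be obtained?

N has the best ratio (11/2); taking only N gives at most 4×11 = 44 (stopped by the supply cap of 4).
Mixing does better — 1×P, 4×W, and 4×N: cost 24 ≤ 24, profit 1·3 + 4·10 + 4·11 = 87.

87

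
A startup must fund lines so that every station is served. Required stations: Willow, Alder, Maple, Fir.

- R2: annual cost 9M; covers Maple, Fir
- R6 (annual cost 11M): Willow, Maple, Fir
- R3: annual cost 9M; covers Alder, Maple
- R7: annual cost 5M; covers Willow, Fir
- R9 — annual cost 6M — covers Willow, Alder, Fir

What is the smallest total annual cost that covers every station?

This is a weighted set-cover instance.
The greedy cost-per-new-station heuristic would pick R9 and R2 for 15, but a cheaper cover exists.
Choose R3 and R7: together they cover Willow, Alder, Maple, Fir — every station.
Total annual cost: 9 + 5 = 14.
No cover costs less than 14.

14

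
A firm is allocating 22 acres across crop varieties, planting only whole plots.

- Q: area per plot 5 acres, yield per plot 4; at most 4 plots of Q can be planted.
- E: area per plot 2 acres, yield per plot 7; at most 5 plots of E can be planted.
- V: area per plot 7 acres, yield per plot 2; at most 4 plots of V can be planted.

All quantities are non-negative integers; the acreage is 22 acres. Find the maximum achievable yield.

Take 2×Q and 5×E: area 20 ≤ 22, yield 2·4 + 5·7 = 43.
E has the best ratio (7/2) and is taken to its limit of 5; remaining capacity is filled optimally with the others.

43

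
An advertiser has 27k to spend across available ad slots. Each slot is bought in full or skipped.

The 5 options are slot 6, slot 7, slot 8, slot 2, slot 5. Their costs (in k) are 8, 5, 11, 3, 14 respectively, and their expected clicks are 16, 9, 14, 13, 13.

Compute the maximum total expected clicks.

Take slot 6, slot 7, slot 8, and slot 2: cost 8 + 5 + 11 + 3 = 27 ≤ 27, expected clicks 16 + 9 + 14 + 13 = 52.
No other feasible combination does better.

52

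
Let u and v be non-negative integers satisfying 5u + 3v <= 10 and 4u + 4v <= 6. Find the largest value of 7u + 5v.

7

Relaxing integrality, the LP optimum is 10.50 at (u,v) = (1.5, 0), which is not an integer point.
(u,v)=(1,0) is feasible, giving 7.
(u,v)=(0,1) is feasible, giving 5.
The best lattice point is (1,0), giving 7.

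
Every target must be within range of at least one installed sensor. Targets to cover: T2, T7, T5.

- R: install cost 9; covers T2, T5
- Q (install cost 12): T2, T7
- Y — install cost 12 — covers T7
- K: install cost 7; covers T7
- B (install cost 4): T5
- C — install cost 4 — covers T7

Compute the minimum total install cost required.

13

The greedy cost-per-new-target heuristic would pick B, C, and R for 17, but a cheaper cover exists.
Choose R and C: together they cover T2, T7, T5 — every target.
Total install cost: 9 + 4 = 13.
No cover costs less than 13.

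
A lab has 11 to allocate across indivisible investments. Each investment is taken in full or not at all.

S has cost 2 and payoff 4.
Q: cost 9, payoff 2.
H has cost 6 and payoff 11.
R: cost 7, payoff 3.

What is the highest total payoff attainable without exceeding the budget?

15

Take S and H: cost 2 + 6 = 8 ≤ 11, payoff 4 + 11 = 15.
No other feasible combination does better.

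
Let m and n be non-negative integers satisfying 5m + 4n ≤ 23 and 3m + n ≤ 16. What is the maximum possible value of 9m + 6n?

(m,n)=(3,2) is feasible, giving 39.
(m,n)=(4,0) is feasible, giving 36.
(m,n)=(2,3) is feasible, giving 36.
(m,n)=(3,1) is feasible, giving 33.
No feasible integer point exceeds 39.

39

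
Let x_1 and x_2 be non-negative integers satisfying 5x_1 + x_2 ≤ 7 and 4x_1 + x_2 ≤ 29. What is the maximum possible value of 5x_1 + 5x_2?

(x_1,x_2)=(0,7): 5·0+1·7=7≤7, 4·0+1·7=7≤29, objective 35.
(x_1,x_2)=(0,6): 5·0+1·6=6≤7, 4·0+1·6=6≤29, objective 30.
Maximum is 35 at (x_1,x_2)=(0,7).

35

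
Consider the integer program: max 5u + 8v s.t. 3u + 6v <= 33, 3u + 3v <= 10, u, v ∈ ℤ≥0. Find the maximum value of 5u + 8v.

(u,v)=(0,3): 3·0+6·3=18≤33, 3·0+3·3=9≤10, objective 24.
(u,v)=(1,2): 3·1+6·2=15≤33, 3·1+3·2=9≤10, objective 21.
(u,v)=(0,2): 3·0+6·2=12≤33, 3·0+3·2=6≤10, objective 16.
No feasible integer point exceeds 24.

24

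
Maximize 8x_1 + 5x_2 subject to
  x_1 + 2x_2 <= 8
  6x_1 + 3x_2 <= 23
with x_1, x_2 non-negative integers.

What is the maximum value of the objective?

Relaxing integrality, the LP optimum is 33.44 at (x_1,x_2) = (2.44, 2.78), which is not an integer point.
(x_1,x_2)=(2,3): 1·2+2·3=8≤8, 6·2+3·3=21≤23, objective 31.
(x_1,x_2)=(3,1): 1·3+2·1=5≤8, 6·3+3·1=21≤23, objective 29.
(x_1,x_2)=(2,2): 1·2+2·2=6≤8, 6·2+3·2=18≤23, objective 26.
(x_1,x_2)=(1,3): 1·1+2·3=7≤8, 6·1+3·3=15≤23, objective 23.
No feasible integer point exceeds 31.

31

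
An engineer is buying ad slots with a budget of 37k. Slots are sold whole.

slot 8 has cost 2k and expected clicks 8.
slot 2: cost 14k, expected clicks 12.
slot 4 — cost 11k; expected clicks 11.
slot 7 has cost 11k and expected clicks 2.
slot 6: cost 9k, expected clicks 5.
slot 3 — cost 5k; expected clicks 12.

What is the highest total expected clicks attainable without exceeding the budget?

43

Allowing fractional choices, the relaxed optimum would be about 45.8, but ad slots are indivisible.
slot 8 + slot 2 + slot 4 + slot 3: cost 2 + 14 + 11 + 5 = 32 ≤ 37, expected clicks 8 + 12 + 11 + 12 = 43.
slot 8 + slot 2 + slot 6 + slot 3: cost 2 + 14 + 9 + 5 = 30 ≤ 37, expected clicks 8 + 12 + 5 + 12 = 37.
Best is slot 8, slot 2, slot 4, and slot 3 with total expected clicks 43.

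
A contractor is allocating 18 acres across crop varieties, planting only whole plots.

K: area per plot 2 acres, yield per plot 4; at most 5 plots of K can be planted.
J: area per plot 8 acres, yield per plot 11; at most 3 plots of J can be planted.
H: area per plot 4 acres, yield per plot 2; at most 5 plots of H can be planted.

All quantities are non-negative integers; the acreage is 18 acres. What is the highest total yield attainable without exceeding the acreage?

31

K has the best ratio (4/2); taking only K gives at most 5×4 = 20 (stopped by the supply cap of 5).
Mixing does better — 5×K and 1×J: area 18 ≤ 18, yield 5·4 + 1·11 = 31.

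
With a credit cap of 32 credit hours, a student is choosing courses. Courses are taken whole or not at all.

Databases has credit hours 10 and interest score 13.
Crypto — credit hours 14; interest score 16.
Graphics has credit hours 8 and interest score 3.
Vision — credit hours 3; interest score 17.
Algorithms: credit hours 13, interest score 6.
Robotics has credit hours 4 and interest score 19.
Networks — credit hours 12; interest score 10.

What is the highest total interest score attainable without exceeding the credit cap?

65

This is an integer program with binary decision variables.
Allowing fractional choices, the relaxed optimum would be about 65.8, but courses are indivisible.
Databases + Vision + Robotics + Networks: credit hours 10 + 3 + 4 + 12 = 29 ≤ 32, interest score 13 + 17 + 19 + 10 = 59.
Databases + Crypto + Vision + Robotics: credit hours 10 + 14 + 3 + 4 = 31 ≤ 32, interest score 13 + 16 + 17 + 19 = 65.
Crypto + Graphics + Vision + Robotics: credit hours 14 + 8 + 3 + 4 = 29 ≤ 32, interest score 16 + 3 + 17 + 19 = 55.
Best is Databases, Crypto, Vision, and Robotics with total interest score 65.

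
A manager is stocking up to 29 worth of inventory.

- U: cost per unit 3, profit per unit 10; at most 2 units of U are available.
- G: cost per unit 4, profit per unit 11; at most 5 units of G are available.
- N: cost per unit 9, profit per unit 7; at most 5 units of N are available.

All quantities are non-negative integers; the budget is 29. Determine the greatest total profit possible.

75

This is a bounded integer knapsack.
Take 2×U and 5×G: cost 26 ≤ 29, profit 2·10 + 5·11 = 75.
U has the best ratio (10/3) and is taken to its limit of 2; remaining capacity is filled optimally with the others.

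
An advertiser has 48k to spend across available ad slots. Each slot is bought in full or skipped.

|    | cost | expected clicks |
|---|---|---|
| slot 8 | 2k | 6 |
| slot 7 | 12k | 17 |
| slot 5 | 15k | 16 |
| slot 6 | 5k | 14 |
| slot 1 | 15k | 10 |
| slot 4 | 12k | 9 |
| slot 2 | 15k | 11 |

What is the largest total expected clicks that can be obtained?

62

Take slot 8, slot 7, slot 5, slot 6, and slot 4: cost 2 + 12 + 15 + 5 + 12 = 46 ≤ 48, expected clicks 6 + 17 + 16 + 14 + 9 = 62.
No other feasible combination does better.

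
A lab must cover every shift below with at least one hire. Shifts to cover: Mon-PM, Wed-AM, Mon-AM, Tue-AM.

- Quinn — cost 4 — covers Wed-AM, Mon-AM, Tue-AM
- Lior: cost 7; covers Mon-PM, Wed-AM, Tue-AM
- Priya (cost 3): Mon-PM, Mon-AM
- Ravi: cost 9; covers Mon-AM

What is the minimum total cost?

7

Choose Quinn and Priya: together they cover Mon-PM, Wed-AM, Mon-AM, Tue-AM — every shift.
Total cost: 4 + 3 = 7.
No cover costs less than 7.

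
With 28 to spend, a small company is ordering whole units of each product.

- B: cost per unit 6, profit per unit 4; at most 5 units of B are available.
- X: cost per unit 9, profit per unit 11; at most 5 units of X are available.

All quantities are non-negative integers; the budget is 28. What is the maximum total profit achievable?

33

This is a bounded integer knapsack.
X has the best ratio (11/9); taking only X gives at most 3×11 = 33 (stopped by the cost limit).
Optimal: 3×X: cost 27 ≤ 28, profit 3·11 = 33.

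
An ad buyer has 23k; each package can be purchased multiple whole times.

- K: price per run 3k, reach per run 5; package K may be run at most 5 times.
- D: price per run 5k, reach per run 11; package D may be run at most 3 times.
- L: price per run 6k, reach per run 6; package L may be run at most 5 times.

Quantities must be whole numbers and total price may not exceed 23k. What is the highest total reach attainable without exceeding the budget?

4×K and 2×D: price 22 ≤ 23, reach 4·5 + 2·11 = 42.
2×K and 3×D: price 21 ≤ 23, reach 2·5 + 3·11 = 43.
Best is 43.

43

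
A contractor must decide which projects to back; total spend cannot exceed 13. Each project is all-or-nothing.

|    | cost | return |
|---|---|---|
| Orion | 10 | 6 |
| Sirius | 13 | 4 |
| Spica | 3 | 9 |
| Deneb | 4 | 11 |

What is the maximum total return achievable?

Allowing fractional choices, the relaxed optimum would be about 23.6, but projects are indivisible.
Orion + Spica: cost 10 + 3 = 13 ≤ 13, return 6 + 9 = 15.
Deneb: cost 4 ≤ 13, return 11.
Spica + Deneb: cost 3 + 4 = 7 ≤ 13, return 9 + 11 = 20.
Best is Spica and Deneb with total return 20.

20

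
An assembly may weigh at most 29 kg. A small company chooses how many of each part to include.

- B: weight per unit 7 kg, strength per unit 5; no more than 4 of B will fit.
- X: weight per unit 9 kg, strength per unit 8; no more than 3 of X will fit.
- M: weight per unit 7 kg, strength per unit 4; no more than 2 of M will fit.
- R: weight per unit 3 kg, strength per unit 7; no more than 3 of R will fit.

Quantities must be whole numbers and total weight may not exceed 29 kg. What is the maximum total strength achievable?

This is a bounded integer knapsack.
R has the best ratio (7/3); taking only R gives at most 3×7 = 21 (stopped by the supply cap of 3).
Mixing does better — 2×X and 3×R: weight 27 ≤ 29, strength 2·8 + 3·7 = 37.

37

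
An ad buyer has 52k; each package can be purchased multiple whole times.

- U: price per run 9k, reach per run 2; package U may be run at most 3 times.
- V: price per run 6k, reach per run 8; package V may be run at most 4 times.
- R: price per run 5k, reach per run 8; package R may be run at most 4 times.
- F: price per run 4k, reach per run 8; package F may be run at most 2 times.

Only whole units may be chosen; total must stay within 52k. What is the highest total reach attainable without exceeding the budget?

This is a bounded integer knapsack.
Take 4×V, 4×R, and 2×F: price 52 ≤ 52, reach 4·8 + 4·8 + 2·8 = 80.
F has the best ratio (8/4) and is taken to its limit of 2; remaining capacity is filled optimally with the others.

80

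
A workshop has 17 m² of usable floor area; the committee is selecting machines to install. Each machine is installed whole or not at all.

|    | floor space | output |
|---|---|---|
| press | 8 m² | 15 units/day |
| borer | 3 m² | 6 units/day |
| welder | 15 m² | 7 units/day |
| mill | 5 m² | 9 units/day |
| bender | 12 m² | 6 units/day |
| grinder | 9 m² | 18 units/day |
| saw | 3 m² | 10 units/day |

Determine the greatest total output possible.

37

Treat it as a binary knapsack problem.
Allowing fractional choices, the relaxed optimum would be about 37.8, but machines are indivisible.
mill + grinder + saw: floor space 5 + 9 + 3 = 17 ≤ 17, output 9 + 18 + 10 = 37.
borer + grinder + saw: floor space 3 + 9 + 3 = 15 ≤ 17, output 6 + 18 + 10 = 34.
press + mill + saw: floor space 8 + 5 + 3 = 16 ≤ 17, output 15 + 9 + 10 = 34.
Best is mill, grinder, and saw with total output 37.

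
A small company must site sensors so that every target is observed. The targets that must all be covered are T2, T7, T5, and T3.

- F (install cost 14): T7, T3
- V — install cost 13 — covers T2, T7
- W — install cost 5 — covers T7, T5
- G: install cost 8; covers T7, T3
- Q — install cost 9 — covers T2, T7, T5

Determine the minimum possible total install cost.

The greedy cost-per-new-target heuristic would pick W, G, and Q for 22, but a cheaper cover exists.
Choose G and Q: together they cover T2, T7, T5, T3 — every target.
Total install cost: 8 + 9 = 17.
No cover costs less than 17.

17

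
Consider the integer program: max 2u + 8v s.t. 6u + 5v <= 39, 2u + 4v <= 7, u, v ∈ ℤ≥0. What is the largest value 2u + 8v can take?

Relaxing integrality, the LP optimum is 14.00 at (u,v) = (0, 1.75), which is not an integer point.
(u,v)=(1,1): 6·1+5·1=11≤39, 2·1+4·1=6≤7, objective 10.
(u,v)=(0,1): 6·0+5·1=5≤39, 2·0+4·1=4≤7, objective 8.
(u,v)=(2,0): 6·2+5·0=12≤39, 2·2+4·0=4≤7, objective 4.
No feasible integer point exceeds 10.

10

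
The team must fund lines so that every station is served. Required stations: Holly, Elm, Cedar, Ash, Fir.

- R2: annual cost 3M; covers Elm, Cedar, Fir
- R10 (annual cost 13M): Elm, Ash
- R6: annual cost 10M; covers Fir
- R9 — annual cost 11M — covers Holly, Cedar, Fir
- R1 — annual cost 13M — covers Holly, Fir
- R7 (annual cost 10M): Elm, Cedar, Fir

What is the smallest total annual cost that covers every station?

This is an integer covering problem.
The greedy cost-per-new-station heuristic would pick R2, R9, and R10 for 27, but a cheaper cover exists.
Choose R10 and R9: together they cover Holly, Elm, Cedar, Ash, Fir — every station.
Total annual cost: 13 + 11 = 24.
No cover costs less than 24.

24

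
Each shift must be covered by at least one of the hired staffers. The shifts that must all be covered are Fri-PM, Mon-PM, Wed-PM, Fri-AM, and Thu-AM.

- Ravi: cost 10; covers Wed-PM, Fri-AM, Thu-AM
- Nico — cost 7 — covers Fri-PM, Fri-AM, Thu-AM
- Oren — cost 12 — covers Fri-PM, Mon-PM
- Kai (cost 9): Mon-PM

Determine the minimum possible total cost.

22

The greedy cost-per-new-shift heuristic would pick Nico, Kai, and Ravi for 26, but a cheaper cover exists.
Choose Ravi and Oren: together they cover Fri-PM, Mon-PM, Wed-PM, Fri-AM, Thu-AM — every shift.
Total cost: 10 + 12 = 22.
No cover costs less than 22.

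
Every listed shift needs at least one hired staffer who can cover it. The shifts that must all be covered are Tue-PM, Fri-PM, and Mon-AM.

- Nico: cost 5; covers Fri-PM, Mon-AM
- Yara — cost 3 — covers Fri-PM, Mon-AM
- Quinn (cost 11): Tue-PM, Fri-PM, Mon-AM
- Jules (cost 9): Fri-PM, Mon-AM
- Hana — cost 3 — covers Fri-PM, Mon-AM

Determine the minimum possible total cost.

The greedy cost-per-new-shift heuristic would pick Yara and Quinn for 14, but a cheaper cover exists.
Quinn alone covers Tue-PM, Fri-PM, Mon-AM — every shift.
Total cost: 11.
No cover costs less than 11.

11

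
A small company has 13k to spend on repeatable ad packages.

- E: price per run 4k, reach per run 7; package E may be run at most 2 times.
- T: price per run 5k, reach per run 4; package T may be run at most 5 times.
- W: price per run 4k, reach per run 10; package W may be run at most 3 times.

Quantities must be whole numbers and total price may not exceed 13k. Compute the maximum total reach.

Take 3×W: price 12 ≤ 13, reach 3·10 = 30.
W has the best ratio (10/4) and is taken to its limit of 3; remaining capacity is filled optimally with the others.

30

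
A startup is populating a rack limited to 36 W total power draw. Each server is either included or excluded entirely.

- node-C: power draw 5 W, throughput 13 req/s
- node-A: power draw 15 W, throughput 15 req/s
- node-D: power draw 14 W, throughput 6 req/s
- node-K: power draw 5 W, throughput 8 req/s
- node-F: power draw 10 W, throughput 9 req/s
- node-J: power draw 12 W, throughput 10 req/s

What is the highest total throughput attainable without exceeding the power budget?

45

This is an integer program with binary decision variables.
Allowing fractional choices, the relaxed optimum would be about 45.8, but servers are indivisible.
node-C + node-K + node-F + node-J: power draw 5 + 5 + 10 + 12 = 32 ≤ 36, throughput 13 + 8 + 9 + 10 = 40.
node-C + node-A + node-K + node-F: power draw 5 + 15 + 5 + 10 = 35 ≤ 36, throughput 13 + 15 + 8 + 9 = 45.
Best is node-C, node-A, node-K, and node-F with total throughput 45.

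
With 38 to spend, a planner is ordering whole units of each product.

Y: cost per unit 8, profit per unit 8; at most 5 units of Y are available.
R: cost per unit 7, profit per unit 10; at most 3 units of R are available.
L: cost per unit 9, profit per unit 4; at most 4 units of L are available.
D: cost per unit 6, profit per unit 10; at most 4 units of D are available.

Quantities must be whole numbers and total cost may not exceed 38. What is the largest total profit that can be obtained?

60

1×R and 4×D: cost 31 ≤ 38, profit 1·10 + 4·10 = 50.
2×R and 4×D: cost 38 ≤ 38, profit 2·10 + 4·10 = 60.
Best is 60.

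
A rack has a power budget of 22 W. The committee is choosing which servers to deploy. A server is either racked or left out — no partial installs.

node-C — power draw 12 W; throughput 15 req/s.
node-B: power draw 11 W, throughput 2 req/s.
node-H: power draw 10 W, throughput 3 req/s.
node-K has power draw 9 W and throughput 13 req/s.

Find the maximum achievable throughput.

28

Allowing fractional choices, the relaxed optimum would be about 28.3, but servers are indivisible.
node-C + node-H: power draw 12 + 10 = 22 ≤ 22, throughput 15 + 3 = 18.
node-C + node-K: power draw 12 + 9 = 21 ≤ 22, throughput 15 + 13 = 28.
Best is node-C and node-K with total throughput 28.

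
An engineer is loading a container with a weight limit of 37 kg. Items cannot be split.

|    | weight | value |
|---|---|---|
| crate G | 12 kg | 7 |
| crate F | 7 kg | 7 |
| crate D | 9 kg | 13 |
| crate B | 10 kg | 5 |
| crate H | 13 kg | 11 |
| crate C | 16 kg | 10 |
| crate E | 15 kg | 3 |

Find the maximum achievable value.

31

This is a 0-1 knapsack instance.
Allowing fractional choices, the relaxed optimum would be about 36.0, but items are indivisible.
crate G + crate D + crate H: weight 12 + 9 + 13 = 34 ≤ 37, value 7 + 13 + 11 = 31.
crate F + crate D + crate H: weight 7 + 9 + 13 = 29 ≤ 37, value 7 + 13 + 11 = 31.
crate F + crate D + crate C: weight 7 + 9 + 16 = 32 ≤ 37, value 7 + 13 + 10 = 30.
The maximum value is 31; one optimal choice is crate F, crate D, and crate H.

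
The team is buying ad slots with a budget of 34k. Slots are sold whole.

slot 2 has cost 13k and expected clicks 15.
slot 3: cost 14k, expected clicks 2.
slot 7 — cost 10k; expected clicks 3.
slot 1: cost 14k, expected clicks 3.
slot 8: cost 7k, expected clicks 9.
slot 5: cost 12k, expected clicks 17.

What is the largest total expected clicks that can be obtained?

41

slot 2 + slot 8 + slot 5: cost 13 + 7 + 12 = 32 ≤ 34, expected clicks 15 + 9 + 17 = 41.
slot 2 + slot 5: cost 13 + 12 = 25 ≤ 34, expected clicks 15 + 17 = 32.
Best is slot 2, slot 8, and slot 5 with total expected clicks 41.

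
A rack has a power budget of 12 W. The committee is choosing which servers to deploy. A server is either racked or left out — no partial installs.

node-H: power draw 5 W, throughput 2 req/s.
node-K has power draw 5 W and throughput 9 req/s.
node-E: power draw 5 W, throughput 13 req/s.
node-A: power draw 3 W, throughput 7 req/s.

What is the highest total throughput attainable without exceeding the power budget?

22

node-K + node-E: power draw 5 + 5 = 10 ≤ 12, throughput 9 + 13 = 22.
node-E + node-A: power draw 5 + 3 = 8 ≤ 12, throughput 13 + 7 = 20.
node-K + node-A: power draw 5 + 3 = 8 ≤ 12, throughput 9 + 7 = 16.
Best is node-K and node-E with total throughput 22.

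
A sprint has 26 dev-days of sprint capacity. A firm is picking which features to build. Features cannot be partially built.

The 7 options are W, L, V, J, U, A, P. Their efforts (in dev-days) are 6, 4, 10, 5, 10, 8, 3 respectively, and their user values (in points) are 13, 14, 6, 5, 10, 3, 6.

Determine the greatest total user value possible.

43

Allowing fractional choices, the relaxed optimum would be about 46.0, but features are indivisible.
W + L + J + A + P: effort 6 + 4 + 5 + 8 + 3 = 26 ≤ 26, user value 13 + 14 + 5 + 3 + 6 = 41.
W + L + J + U: effort 6 + 4 + 5 + 10 = 25 ≤ 26, user value 13 + 14 + 5 + 10 = 42.
W + L + U + P: effort 6 + 4 + 10 + 3 = 23 ≤ 26, user value 13 + 14 + 10 + 6 = 43.
Best is W, L, U, and P with total user value 43.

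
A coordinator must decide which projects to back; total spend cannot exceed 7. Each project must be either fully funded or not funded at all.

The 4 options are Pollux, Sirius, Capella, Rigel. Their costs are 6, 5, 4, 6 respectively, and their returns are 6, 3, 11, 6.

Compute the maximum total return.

Take Capella: cost 4 ≤ 7, return 11.
No other feasible combination does better.

11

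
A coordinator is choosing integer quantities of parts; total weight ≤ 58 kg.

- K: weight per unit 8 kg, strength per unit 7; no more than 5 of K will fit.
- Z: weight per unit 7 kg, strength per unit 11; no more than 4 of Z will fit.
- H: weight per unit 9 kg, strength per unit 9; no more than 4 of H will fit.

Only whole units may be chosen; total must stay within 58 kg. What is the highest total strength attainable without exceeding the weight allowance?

71

This is a bounded integer knapsack.
Z has the best ratio (11/7); taking only Z gives at most 4×11 = 44 (stopped by the supply cap of 4).
Mixing does better — 4×Z and 3×H: weight 55 ≤ 58, strength 4·11 + 3·9 = 71.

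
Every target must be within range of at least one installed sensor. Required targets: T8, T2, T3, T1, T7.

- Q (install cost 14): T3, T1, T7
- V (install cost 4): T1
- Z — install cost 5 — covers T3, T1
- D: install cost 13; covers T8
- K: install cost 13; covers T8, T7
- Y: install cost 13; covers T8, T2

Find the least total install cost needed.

27

The greedy cost-per-new-target heuristic would pick Z, K, and Y for 31, but a cheaper cover exists.
Choose Q and Y: together they cover T8, T2, T3, T1, T7 — every target.
Total install cost: 14 + 13 = 27.
No cover costs less than 27.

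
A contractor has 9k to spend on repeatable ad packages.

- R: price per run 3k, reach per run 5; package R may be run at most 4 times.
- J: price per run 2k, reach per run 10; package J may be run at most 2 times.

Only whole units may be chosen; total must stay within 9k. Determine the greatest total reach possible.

Take 1×R and 2×J: price 7 ≤ 9, reach 1·5 + 2·10 = 25.
J has the best ratio (10/2) and is taken to its limit of 2; remaining capacity is filled optimally with the others.

25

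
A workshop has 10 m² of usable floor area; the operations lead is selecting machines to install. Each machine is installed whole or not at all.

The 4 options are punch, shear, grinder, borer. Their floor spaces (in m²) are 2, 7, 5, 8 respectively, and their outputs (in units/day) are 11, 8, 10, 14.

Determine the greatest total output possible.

Allowing fractional choices, the relaxed optimum would be about 26.2, but machines are indivisible.
punch + borer: floor space 2 + 8 = 10 ≤ 10, output 11 + 14 = 25.
punch + grinder: floor space 2 + 5 = 7 ≤ 10, output 11 + 10 = 21.
Best is punch and borer with total output 25.

25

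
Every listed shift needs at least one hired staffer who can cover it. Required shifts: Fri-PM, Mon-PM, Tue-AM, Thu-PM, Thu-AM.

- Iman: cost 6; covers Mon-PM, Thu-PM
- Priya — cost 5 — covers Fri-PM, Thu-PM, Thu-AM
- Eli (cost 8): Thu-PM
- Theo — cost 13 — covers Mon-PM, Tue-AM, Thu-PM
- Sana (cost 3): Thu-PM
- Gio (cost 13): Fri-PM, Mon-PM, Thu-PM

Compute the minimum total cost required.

18

Choose Priya and Theo: together they cover Fri-PM, Mon-PM, Tue-AM, Thu-PM, Thu-AM — every shift.
Total cost: 5 + 13 = 18.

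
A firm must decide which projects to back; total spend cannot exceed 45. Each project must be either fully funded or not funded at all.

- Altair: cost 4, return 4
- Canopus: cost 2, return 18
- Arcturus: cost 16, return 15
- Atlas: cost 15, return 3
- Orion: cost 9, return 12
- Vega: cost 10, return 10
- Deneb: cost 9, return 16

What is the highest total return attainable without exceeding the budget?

65

Allowing fractional choices, the relaxed optimum would be about 70.3, but projects are indivisible.
Canopus + Arcturus + Orion + Deneb: cost 2 + 16 + 9 + 9 = 36 ≤ 45, return 18 + 15 + 12 + 16 = 61.
Altair + Canopus + Arcturus + Vega + Deneb: cost 4 + 2 + 16 + 10 + 9 = 41 ≤ 45, return 4 + 18 + 15 + 10 + 16 = 63.
Altair + Canopus + Arcturus + Orion + Deneb: cost 4 + 2 + 16 + 9 + 9 = 40 ≤ 45, return 4 + 18 + 15 + 12 + 16 = 65.
Best is Altair, Canopus, Arcturus, Orion, and Deneb with total return 65.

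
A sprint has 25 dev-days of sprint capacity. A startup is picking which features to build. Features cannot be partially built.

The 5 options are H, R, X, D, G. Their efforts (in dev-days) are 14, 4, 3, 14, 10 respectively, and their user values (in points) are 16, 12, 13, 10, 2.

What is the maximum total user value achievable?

R + X + D: effort 4 + 3 + 14 = 21 ≤ 25, user value 12 + 13 + 10 = 35.
H + R + X: effort 14 + 4 + 3 = 21 ≤ 25, user value 16 + 12 + 13 = 41.
Best is H, R, and X with total user value 41.

41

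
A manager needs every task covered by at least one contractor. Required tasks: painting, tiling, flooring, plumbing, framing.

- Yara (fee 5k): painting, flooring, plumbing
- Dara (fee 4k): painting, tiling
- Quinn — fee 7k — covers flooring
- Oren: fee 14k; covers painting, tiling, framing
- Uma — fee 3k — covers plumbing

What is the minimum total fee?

The greedy cost-per-new-task heuristic would pick Yara, Dara, and Oren for 23, but a cheaper cover exists.
Choose Yara and Oren: together they cover painting, tiling, flooring, plumbing, framing — every task.
Total fee: 5 + 14 = 19.
No cover costs less than 19.

19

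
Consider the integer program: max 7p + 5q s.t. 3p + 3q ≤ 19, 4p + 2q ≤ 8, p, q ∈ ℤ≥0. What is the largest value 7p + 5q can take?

20

(p,q)=(0,4): 3·0+3·4=12≤19, 4·0+2·4=8≤8, objective 20.
(p,q)=(0,3): 3·0+3·3=9≤19, 4·0+2·3=6≤8, objective 15.
Maximum is 20 at (p,q)=(0,4).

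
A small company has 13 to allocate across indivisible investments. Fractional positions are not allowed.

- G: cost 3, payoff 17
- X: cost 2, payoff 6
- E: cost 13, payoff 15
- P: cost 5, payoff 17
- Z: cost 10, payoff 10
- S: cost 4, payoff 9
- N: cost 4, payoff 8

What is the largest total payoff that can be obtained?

43

Allowing fractional choices, the relaxed optimum would be about 46.8, but investments are indivisible.
G + P + N: cost 3 + 5 + 4 = 12 ≤ 13, payoff 17 + 17 + 8 = 42.
G + X + P: cost 3 + 2 + 5 = 10 ≤ 13, payoff 17 + 6 + 17 = 40.
G + P + S: cost 3 + 5 + 4 = 12 ≤ 13, payoff 17 + 17 + 9 = 43.
Best is G, P, and S with total payoff 43.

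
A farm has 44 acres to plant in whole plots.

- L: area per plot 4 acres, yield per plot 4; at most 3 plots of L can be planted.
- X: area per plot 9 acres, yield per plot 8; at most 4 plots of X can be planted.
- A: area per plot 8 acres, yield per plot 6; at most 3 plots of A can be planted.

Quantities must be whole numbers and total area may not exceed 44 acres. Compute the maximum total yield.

4×X and 1×A: area 44 ≤ 44, yield 4·8 + 1·6 = 38.
2×L and 4×X: area 44 ≤ 44, yield 2·4 + 4·8 = 40.
Best is 40.

40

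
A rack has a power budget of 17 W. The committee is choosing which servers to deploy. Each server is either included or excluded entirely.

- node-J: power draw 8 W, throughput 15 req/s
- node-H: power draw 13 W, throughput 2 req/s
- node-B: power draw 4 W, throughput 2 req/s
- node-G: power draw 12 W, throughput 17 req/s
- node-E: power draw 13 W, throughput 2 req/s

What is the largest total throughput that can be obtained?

19

Allowing fractional choices, the relaxed optimum would be about 27.8, but servers are indivisible.
node-J + node-B: power draw 8 + 4 = 12 ≤ 17, throughput 15 + 2 = 17.
node-G: power draw 12 ≤ 17, throughput 17.
node-B + node-G: power draw 4 + 12 = 16 ≤ 17, throughput 2 + 17 = 19.
Best is node-B and node-G with total throughput 19.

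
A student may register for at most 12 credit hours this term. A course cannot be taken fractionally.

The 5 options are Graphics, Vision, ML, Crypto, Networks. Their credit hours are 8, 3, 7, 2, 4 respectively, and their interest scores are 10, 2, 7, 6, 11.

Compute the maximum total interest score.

21

This is a 0-1 knapsack instance.
Take Graphics and Networks: credit hours 8 + 4 = 12 ≤ 12, interest score 10 + 11 = 21.
No other feasible combination does better.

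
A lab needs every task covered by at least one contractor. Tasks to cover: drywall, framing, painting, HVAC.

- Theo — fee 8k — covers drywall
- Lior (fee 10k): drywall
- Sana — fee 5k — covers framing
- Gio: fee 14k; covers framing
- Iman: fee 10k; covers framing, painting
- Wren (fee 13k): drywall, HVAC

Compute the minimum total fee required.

The greedy cost-per-new-task heuristic would pick Sana, Wren, and Iman for 28, but a cheaper cover exists.
Choose Iman and Wren: together they cover drywall, framing, painting, HVAC — every task.
Total fee: 10 + 13 = 23.
No cover costs less than 23.

23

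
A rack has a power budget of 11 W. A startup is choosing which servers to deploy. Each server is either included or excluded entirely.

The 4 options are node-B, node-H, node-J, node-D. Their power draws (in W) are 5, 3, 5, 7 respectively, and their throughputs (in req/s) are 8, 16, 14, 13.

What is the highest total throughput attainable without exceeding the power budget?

This is a 0-1 knapsack instance.
Allowing fractional choices, the relaxed optimum would be about 35.6, but servers are indivisible.
node-H + node-J: power draw 3 + 5 = 8 ≤ 11, throughput 16 + 14 = 30.
node-B + node-H: power draw 5 + 3 = 8 ≤ 11, throughput 8 + 16 = 24.
node-H + node-D: power draw 3 + 7 = 10 ≤ 11, throughput 16 + 13 = 29.
Best is node-H and node-J with total throughput 30.

30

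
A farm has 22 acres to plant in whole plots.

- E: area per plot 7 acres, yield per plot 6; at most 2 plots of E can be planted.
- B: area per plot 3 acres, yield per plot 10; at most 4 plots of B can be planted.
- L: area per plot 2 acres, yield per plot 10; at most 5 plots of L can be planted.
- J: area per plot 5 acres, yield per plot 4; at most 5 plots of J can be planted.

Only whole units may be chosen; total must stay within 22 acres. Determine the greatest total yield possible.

90

L has the best ratio (10/2); taking only L gives at most 5×10 = 50 (stopped by the supply cap of 5).
Mixing does better — 4×B and 5×L: area 22 ≤ 22, yield 4·10 + 5·10 = 90.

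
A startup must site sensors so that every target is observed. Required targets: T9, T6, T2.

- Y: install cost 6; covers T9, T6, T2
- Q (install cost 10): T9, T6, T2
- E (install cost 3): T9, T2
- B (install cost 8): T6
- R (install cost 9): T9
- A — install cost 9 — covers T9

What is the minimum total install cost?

6

The greedy cost-per-new-target heuristic would pick E and Y for 9, but a cheaper cover exists.
Y alone covers T9, T6, T2 — every target.
Total install cost: 6.
No cover costs less than 6.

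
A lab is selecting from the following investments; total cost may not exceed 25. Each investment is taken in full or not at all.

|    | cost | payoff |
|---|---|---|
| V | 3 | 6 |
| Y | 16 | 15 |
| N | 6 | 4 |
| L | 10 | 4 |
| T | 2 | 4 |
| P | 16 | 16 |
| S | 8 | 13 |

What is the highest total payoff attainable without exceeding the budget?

29

Allowing fractional choices, the relaxed optimum would be about 35.0, but investments are indivisible.
P + S: cost 16 + 8 = 24 ≤ 25, payoff 16 + 13 = 29.
Y + S: cost 16 + 8 = 24 ≤ 25, payoff 15 + 13 = 28.
V + N + T + S: cost 3 + 6 + 2 + 8 = 19 ≤ 25, payoff 6 + 4 + 4 + 13 = 27.
Best is P and S with total payoff 29.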